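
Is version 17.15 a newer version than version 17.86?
No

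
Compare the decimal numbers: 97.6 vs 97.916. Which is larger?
97.916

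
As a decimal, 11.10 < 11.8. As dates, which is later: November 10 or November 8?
November 10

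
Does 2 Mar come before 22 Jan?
No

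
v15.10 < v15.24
True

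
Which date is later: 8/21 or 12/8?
12/8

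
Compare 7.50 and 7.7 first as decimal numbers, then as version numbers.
As decimals: 7.50 < 7.7. As versions: v7.50 > v7.7 (minor version 50 > 7).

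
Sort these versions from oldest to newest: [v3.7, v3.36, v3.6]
[v3.6, v3.7, v3.36]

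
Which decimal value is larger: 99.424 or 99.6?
99.6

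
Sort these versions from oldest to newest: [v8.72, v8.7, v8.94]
[v8.7, v8.72, v8.94]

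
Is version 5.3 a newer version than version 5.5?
No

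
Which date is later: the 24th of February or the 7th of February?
the 24th of February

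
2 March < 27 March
True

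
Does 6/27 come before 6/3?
No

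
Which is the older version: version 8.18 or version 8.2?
version 8.2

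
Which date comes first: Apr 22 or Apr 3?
Apr 3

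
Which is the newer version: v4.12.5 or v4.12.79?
v4.12.79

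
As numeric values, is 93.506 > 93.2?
True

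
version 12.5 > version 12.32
False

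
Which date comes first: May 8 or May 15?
May 8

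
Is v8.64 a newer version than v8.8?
Yes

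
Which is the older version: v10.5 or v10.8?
v10.5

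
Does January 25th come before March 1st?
Yes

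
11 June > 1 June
True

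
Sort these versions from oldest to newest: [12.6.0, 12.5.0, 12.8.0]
[12.5.0, 12.6.0, 12.8.0]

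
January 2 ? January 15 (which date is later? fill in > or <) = <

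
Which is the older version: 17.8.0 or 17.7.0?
17.7.0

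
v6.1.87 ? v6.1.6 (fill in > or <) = >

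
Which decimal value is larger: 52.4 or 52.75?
52.75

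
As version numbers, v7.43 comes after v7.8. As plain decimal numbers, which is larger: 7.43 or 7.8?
7.8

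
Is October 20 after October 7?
Yes. Day 20 comes after day 7 in October — this is a date comparison, not a decimal one (the decimal 10.20 would be smaller than 10.7).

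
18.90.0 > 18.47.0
True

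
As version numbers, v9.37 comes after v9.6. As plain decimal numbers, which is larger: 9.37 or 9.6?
9.6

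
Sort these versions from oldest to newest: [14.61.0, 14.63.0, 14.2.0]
[14.2.0, 14.61.0, 14.63.0]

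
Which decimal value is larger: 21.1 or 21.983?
21.983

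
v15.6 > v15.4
True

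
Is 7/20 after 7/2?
Yes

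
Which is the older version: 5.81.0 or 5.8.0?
5.8.0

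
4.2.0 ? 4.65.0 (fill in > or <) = <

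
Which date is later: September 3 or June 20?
September 3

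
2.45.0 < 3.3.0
True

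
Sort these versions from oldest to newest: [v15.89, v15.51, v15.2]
[v15.2, v15.51, v15.89]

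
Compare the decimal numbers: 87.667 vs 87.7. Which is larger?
87.7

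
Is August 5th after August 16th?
No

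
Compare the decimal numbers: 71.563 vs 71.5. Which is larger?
71.563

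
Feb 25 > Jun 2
False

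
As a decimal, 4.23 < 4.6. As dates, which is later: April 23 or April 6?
April 23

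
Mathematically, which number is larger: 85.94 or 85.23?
85.94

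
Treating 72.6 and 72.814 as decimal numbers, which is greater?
72.814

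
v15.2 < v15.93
True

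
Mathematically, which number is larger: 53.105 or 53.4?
53.4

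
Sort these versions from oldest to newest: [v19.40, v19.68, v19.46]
[v19.40, v19.46, v19.68]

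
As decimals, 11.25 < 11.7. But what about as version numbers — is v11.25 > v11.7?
True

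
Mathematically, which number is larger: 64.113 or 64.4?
64.4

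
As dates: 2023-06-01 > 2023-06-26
False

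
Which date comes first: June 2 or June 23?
June 2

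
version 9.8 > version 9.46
False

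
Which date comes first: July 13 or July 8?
July 8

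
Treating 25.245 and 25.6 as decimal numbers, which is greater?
25.6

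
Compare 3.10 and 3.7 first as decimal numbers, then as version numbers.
As decimals: 3.10 < 3.7. As versions: v3.10 > v3.7 (minor version 10 > 7).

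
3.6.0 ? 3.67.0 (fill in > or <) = <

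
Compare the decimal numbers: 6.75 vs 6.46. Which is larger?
6.75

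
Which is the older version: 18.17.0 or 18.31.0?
18.17.0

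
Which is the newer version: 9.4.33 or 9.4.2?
9.4.33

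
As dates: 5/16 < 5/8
False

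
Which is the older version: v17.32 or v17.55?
v17.32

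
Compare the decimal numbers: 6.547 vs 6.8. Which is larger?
6.8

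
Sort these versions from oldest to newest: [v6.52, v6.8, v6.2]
[v6.2, v6.8, v6.52]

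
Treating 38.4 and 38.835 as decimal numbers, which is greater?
38.835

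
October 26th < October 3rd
False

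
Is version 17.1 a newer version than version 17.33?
No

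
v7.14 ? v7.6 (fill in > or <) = >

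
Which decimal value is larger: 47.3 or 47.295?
47.3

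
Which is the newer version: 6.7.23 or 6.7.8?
6.7.23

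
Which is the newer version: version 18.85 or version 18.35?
version 18.85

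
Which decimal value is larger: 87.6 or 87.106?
87.6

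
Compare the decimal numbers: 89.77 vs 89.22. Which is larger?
89.77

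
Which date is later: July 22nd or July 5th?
July 22nd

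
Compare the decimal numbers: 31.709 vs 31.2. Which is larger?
31.709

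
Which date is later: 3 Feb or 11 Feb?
11 Feb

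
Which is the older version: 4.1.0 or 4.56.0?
4.1.0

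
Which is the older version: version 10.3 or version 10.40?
version 10.3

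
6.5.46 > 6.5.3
True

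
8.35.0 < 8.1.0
False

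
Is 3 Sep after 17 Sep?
No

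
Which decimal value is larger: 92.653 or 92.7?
92.7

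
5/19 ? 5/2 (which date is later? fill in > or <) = >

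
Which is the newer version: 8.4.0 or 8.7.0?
8.7.0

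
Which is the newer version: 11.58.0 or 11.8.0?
11.58.0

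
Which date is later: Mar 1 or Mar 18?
Mar 18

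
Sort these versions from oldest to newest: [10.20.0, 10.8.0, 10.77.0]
[10.8.0, 10.20.0, 10.77.0]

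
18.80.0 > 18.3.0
True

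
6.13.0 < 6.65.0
True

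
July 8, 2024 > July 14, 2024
False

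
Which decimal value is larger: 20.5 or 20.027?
20.5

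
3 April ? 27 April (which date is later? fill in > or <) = <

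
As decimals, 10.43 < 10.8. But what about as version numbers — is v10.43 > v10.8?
True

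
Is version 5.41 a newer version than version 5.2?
Yes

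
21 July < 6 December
True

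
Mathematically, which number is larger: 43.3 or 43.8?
43.8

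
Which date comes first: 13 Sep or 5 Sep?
5 Sep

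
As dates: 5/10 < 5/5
False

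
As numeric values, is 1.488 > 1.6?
False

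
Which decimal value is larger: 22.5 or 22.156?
22.5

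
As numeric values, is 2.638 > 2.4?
True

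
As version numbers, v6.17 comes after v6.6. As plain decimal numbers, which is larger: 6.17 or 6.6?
6.6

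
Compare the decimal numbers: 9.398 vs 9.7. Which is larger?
9.7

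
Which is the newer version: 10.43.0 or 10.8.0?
10.43.0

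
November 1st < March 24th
False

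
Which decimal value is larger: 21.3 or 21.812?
21.812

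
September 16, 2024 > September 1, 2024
True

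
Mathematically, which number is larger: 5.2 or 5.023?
5.2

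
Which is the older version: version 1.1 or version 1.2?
version 1.1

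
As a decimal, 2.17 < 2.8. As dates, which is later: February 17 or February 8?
February 17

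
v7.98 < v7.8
False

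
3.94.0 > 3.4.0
True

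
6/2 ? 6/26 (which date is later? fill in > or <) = <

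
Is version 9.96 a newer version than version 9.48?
Yes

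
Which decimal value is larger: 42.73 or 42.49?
42.73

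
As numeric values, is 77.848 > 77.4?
True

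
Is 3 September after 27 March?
Yes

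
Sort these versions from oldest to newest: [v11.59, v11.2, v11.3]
[v11.2, v11.3, v11.59]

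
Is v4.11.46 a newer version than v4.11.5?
Yes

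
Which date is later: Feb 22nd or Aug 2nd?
Aug 2nd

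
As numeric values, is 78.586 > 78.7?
False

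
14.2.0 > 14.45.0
False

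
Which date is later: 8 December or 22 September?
8 December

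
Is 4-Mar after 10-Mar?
No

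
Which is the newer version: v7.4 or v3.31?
v7.4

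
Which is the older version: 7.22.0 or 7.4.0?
7.4.0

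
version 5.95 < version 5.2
False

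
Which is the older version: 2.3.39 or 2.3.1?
2.3.1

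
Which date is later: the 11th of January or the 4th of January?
the 11th of January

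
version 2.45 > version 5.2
False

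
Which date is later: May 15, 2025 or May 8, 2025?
May 15, 2025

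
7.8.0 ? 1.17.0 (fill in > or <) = >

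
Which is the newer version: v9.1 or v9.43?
v9.43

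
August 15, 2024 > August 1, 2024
True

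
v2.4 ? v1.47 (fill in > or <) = >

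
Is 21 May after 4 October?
No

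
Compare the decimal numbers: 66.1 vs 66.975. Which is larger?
66.975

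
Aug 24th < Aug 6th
False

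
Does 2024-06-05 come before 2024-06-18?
Yes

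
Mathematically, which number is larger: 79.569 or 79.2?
79.569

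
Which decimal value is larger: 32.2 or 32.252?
32.252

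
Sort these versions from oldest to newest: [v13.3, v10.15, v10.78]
[v10.15, v10.78, v13.3]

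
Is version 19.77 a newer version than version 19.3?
Yes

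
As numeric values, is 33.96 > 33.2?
True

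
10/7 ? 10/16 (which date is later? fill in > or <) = <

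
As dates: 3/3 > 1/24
True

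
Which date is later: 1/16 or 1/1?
1/16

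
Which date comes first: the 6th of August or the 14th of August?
the 6th of August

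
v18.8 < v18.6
False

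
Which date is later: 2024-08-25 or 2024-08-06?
2024-08-25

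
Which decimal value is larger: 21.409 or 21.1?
21.409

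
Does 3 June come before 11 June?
Yes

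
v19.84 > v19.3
True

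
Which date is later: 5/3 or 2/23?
5/3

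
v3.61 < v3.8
False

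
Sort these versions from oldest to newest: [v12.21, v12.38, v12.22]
[v12.21, v12.22, v12.38]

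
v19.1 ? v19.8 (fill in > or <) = <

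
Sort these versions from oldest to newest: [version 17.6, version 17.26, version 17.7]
[version 17.6, version 17.7, version 17.26]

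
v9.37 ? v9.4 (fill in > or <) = >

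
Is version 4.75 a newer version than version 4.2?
Yes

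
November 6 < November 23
True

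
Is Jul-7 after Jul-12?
No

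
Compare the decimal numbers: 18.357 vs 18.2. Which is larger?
18.357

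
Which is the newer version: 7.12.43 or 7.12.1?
7.12.43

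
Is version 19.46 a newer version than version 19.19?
Yes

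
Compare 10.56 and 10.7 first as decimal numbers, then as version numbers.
As decimals: 10.56 < 10.7. As versions: v10.56 > v10.7 (minor version 56 > 7).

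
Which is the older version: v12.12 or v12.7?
v12.7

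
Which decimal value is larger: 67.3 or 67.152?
67.3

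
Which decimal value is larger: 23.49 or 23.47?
23.49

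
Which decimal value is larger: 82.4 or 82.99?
82.99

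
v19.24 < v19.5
False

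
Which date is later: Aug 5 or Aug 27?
Aug 27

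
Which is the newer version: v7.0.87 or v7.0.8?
v7.0.87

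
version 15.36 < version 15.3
False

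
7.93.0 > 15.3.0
False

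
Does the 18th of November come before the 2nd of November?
No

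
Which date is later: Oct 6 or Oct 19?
Oct 19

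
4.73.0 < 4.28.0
False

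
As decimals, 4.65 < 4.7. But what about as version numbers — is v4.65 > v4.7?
True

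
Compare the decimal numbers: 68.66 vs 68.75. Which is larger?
68.75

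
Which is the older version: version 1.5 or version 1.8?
version 1.5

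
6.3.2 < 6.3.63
True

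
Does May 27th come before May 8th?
No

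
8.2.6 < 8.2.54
True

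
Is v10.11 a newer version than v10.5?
Yes. Version numbers are compared segment by segment as integers, not as decimals: minor version 11 > 5, so v10.11 > v10.5 (even though the decimal 10.11 < 10.5).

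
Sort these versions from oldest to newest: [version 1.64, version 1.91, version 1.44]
[version 1.44, version 1.64, version 1.91]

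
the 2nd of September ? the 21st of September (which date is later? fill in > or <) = <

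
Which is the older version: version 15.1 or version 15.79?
version 15.1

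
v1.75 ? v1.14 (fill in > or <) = >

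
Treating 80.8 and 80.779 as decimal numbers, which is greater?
80.8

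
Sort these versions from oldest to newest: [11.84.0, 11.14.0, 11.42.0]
[11.14.0, 11.42.0, 11.84.0]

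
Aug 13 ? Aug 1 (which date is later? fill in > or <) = >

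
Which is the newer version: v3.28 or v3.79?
v3.79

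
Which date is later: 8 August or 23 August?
23 August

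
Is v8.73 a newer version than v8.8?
Yes. Version numbers are compared segment by segment as integers, not as decimals: minor version 73 > 8, so v8.73 > v8.8 (even though the decimal 8.73 < 8.8).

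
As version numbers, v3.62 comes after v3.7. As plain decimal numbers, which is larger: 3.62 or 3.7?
3.7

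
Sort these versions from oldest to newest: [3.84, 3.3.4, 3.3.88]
[3.3.4, 3.3.88, 3.84]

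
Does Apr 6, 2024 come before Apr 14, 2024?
Yes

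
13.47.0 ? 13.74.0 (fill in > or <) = <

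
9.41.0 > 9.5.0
True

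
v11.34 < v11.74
True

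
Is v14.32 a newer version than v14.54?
No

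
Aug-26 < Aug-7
False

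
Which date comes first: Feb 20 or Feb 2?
Feb 2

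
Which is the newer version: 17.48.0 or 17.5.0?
17.48.0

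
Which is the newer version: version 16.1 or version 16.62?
version 16.62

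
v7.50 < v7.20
False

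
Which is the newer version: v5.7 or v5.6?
v5.7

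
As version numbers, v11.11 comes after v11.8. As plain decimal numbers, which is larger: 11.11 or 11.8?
11.8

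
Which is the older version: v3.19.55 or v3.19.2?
v3.19.2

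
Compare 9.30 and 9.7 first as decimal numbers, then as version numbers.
As decimals: 9.30 < 9.7. As versions: v9.30 > v9.7 (minor version 30 > 7).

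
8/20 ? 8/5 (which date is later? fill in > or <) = >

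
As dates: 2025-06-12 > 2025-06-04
True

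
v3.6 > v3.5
True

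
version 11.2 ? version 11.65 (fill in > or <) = <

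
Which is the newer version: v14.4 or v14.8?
v14.8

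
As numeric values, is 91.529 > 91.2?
True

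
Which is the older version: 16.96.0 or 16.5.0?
16.5.0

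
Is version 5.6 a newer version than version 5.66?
No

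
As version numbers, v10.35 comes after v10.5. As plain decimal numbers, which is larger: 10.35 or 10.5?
10.5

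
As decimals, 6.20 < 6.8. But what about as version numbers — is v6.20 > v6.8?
True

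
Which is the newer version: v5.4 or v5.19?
v5.19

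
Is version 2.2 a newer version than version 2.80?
No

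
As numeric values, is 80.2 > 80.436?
False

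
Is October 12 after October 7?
Yes. Day 12 comes after day 7 in October — this is a date comparison, not a decimal one (the decimal 10.12 would be smaller than 10.7).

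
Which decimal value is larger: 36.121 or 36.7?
36.7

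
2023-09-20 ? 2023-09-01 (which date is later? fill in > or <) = >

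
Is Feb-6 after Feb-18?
No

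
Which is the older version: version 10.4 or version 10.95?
version 10.4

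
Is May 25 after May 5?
Yes. Day 25 comes after day 5 in May — this is a date comparison, not a decimal one (the decimal 5.25 would be smaller than 5.5).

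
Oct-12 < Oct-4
False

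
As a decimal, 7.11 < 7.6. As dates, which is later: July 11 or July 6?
July 11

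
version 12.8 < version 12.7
False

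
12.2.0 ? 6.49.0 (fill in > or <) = >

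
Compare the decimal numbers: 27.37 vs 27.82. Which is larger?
27.82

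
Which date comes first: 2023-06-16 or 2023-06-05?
2023-06-05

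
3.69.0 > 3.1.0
True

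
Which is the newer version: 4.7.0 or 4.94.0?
4.94.0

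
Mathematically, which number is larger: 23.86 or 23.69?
23.86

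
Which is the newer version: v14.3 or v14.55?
v14.55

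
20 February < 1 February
False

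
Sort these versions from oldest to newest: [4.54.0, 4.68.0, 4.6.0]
[4.6.0, 4.54.0, 4.68.0]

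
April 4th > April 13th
False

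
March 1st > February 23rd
True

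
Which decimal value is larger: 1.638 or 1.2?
1.638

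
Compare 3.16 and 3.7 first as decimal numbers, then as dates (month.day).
As decimals: 3.16 < 3.7. As dates: 3/16 is later than 3/7 (day 16 > day 7).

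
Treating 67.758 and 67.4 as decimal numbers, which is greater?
67.758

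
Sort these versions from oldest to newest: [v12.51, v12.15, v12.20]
[v12.15, v12.20, v12.51]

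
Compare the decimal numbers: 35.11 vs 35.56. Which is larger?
35.56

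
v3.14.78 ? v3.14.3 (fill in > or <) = >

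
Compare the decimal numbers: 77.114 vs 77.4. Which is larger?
77.4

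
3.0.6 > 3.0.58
False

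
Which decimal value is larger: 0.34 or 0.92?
0.92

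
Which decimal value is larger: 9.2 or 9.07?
9.2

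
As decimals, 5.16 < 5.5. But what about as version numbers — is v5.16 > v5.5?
True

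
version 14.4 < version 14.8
True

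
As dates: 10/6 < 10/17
True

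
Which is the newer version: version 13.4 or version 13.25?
version 13.25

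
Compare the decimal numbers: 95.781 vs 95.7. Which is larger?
95.781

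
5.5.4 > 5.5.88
False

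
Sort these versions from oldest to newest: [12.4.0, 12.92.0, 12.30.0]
[12.4.0, 12.30.0, 12.92.0]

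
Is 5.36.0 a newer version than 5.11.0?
Yes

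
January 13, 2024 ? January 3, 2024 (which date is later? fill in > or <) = >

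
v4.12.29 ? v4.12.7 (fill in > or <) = >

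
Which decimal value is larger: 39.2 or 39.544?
39.544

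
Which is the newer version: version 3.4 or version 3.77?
version 3.77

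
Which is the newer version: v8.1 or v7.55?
v8.1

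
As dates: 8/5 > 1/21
True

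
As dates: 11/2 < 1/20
False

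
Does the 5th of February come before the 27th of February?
Yes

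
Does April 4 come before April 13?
Yes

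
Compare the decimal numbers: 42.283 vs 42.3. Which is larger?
42.3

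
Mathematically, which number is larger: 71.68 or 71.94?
71.94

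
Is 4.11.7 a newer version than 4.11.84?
No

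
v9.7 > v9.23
False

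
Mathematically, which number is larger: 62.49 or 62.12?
62.49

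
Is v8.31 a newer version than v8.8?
Yes. Version numbers are compared segment by segment as integers, not as decimals: minor version 31 > 8, so v8.31 > v8.8 (even though the decimal 8.31 < 8.8).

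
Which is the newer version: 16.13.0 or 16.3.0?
16.13.0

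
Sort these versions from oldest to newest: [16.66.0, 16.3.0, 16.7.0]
[16.3.0, 16.7.0, 16.66.0]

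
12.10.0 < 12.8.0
False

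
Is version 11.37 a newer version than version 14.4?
No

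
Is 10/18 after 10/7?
Yes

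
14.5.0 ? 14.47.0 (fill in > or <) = <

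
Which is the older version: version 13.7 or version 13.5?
version 13.5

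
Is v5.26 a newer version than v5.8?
Yes. Version numbers are compared segment by segment as integers, not as decimals: minor version 26 > 8, so v5.26 > v5.8 (even though the decimal 5.26 < 5.8).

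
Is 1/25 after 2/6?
No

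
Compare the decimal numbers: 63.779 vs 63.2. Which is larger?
63.779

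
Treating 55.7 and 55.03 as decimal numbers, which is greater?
55.7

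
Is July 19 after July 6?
Yes. Day 19 comes after day 6 in July — this is a date comparison, not a decimal one (the decimal 7.19 would be smaller than 7.6).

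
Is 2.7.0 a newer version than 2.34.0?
No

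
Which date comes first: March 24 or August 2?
March 24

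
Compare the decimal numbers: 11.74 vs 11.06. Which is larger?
11.74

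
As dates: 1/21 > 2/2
False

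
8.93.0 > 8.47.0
True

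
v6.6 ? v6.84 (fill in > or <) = <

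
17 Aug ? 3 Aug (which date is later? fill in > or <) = >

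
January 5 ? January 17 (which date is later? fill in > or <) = <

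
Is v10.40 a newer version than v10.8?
Yes. Version numbers are compared segment by segment as integers, not as decimals: minor version 40 > 8, so v10.40 > v10.8 (even though the decimal 10.40 < 10.8).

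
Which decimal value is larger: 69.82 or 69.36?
69.82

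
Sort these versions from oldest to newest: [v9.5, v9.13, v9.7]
[v9.5, v9.7, v9.13]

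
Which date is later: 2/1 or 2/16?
2/16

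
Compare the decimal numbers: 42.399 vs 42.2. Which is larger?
42.399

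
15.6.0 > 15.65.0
False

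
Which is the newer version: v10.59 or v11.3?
v11.3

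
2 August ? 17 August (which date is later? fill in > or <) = <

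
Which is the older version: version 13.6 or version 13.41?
version 13.6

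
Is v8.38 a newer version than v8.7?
Yes. Version numbers are compared segment by segment as integers, not as decimals: minor version 38 > 7, so v8.38 > v8.7 (even though the decimal 8.38 < 8.7).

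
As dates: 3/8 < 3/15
True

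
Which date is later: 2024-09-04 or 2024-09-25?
2024-09-25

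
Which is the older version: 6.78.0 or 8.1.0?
6.78.0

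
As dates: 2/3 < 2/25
True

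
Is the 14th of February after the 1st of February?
Yes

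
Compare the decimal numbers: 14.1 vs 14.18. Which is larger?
14.18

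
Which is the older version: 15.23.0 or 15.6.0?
15.6.0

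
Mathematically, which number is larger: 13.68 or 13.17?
13.68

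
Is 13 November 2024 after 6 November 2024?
Yes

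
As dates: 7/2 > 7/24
False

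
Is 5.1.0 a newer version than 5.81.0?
No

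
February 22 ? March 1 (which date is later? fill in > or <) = <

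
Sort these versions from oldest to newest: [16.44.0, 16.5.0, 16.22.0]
[16.5.0, 16.22.0, 16.44.0]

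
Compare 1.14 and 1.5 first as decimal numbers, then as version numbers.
As decimals: 1.14 < 1.5. As versions: v1.14 > v1.5 (minor version 14 > 5).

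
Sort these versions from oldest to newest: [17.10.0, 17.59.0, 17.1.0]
[17.1.0, 17.10.0, 17.59.0]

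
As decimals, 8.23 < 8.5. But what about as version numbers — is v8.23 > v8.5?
True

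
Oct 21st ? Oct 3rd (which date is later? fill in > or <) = >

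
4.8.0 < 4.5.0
False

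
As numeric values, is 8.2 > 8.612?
False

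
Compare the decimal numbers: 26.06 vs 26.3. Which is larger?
26.3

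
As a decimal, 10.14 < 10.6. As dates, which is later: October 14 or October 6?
October 14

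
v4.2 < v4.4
True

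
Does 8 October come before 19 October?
Yes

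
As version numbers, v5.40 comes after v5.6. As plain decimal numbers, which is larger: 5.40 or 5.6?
5.6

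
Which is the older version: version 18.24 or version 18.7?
version 18.7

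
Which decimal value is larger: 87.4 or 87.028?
87.4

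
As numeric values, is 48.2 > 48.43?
False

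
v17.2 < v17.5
True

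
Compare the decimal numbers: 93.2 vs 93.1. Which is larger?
93.2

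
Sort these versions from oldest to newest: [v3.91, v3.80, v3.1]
[v3.1, v3.80, v3.91]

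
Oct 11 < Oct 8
False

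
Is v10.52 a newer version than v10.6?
Yes. Version numbers are compared segment by segment as integers, not as decimals: minor version 52 > 6, so v10.52 > v10.6 (even though the decimal 10.52 < 10.6).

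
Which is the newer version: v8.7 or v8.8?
v8.8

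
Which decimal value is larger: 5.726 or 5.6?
5.726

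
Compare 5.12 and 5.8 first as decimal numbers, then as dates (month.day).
As decimals: 5.12 < 5.8. As dates: 5/12 is later than 5/8 (day 12 > day 8).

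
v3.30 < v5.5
True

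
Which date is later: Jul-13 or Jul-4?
Jul-13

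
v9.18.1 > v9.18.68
False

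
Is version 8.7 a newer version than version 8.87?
No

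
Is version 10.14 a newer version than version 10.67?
No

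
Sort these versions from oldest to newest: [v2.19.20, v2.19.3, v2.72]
[v2.19.3, v2.19.20, v2.72]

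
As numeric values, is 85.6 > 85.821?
False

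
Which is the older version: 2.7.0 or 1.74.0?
1.74.0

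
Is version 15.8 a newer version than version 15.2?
Yes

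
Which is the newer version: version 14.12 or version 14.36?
version 14.36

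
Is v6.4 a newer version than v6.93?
No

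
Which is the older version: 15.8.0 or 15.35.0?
15.8.0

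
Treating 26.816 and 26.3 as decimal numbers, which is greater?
26.816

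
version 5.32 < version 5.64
True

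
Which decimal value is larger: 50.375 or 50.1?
50.375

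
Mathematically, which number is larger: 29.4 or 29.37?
29.4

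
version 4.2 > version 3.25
True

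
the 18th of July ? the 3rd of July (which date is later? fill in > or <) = >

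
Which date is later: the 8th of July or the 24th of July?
the 24th of July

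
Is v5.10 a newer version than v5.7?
Yes. Version numbers are compared segment by segment as integers, not as decimals: minor version 10 > 7, so v5.10 > v5.7 (even though the decimal 5.10 < 5.7).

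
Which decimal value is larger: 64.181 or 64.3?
64.3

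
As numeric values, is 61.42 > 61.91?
False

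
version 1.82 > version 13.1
False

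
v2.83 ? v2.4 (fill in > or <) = >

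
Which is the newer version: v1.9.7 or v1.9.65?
v1.9.65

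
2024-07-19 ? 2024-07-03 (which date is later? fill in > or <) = >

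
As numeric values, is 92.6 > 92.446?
True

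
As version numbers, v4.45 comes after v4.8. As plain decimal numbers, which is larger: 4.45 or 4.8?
4.8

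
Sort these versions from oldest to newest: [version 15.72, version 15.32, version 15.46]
[version 15.32, version 15.46, version 15.72]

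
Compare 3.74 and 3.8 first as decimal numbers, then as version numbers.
As decimals: 3.74 < 3.8. As versions: v3.74 > v3.8 (minor version 74 > 8).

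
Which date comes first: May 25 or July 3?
May 25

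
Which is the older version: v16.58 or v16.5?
v16.5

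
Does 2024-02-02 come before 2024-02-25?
Yes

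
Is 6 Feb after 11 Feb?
No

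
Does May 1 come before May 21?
Yes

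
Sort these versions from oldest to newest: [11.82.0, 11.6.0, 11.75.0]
[11.6.0, 11.75.0, 11.82.0]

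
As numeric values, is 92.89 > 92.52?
True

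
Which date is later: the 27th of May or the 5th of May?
the 27th of May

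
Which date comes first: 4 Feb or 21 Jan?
21 Jan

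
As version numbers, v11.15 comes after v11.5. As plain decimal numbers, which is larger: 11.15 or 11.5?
11.5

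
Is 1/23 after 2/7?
No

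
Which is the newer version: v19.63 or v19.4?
v19.63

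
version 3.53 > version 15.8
False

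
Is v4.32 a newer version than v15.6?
No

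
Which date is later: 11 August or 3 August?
11 August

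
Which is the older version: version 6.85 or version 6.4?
version 6.4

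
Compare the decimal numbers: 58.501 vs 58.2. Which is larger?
58.501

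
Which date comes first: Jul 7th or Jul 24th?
Jul 7th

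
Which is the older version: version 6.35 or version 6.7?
version 6.7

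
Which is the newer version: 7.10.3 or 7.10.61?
7.10.61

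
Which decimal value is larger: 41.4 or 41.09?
41.4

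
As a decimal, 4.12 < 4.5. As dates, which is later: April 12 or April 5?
April 12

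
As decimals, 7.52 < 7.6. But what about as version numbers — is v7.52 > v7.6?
True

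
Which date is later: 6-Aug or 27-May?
6-Aug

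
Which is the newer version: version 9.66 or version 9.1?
version 9.66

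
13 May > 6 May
True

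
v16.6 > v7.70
True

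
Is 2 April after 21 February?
Yes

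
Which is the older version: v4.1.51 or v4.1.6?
v4.1.6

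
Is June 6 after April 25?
Yes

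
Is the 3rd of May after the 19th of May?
No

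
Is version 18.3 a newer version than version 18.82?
No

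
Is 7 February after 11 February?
No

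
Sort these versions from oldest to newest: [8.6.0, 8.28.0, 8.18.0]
[8.6.0, 8.18.0, 8.28.0]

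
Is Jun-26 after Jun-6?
Yes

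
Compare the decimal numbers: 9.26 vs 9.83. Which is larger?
9.83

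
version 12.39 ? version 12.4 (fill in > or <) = >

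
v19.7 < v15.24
False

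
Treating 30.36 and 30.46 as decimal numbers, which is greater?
30.46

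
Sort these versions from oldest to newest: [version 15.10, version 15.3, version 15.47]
[version 15.3, version 15.10, version 15.47]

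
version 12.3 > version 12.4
False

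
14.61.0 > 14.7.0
True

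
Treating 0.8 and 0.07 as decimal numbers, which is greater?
0.8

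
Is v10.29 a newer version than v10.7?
Yes. Version numbers are compared segment by segment as integers, not as decimals: minor version 29 > 7, so v10.29 > v10.7 (even though the decimal 10.29 < 10.7).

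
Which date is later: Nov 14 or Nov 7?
Nov 14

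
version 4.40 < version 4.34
False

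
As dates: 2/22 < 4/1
True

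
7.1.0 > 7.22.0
False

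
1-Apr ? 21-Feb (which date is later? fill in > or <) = >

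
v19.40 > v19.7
True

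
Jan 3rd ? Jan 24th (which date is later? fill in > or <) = <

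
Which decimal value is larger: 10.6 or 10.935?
10.935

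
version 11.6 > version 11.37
False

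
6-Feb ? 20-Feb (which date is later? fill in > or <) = <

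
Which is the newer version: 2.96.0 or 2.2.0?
2.96.0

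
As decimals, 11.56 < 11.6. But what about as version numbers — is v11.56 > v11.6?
True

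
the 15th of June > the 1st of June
True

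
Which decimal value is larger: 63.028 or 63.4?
63.4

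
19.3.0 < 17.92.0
False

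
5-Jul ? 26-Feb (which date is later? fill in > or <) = >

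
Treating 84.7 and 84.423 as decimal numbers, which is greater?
84.7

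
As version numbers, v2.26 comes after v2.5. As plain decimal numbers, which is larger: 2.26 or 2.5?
2.5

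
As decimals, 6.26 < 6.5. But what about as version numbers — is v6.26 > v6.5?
True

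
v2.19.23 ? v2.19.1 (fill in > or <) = >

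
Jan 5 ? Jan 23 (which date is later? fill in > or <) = <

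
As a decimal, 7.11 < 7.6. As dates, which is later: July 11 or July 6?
July 11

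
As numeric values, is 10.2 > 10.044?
True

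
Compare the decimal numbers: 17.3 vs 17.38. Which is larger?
17.38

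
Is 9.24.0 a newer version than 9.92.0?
No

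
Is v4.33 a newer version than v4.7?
Yes. Version numbers are compared segment by segment as integers, not as decimals: minor version 33 > 7, so v4.33 > v4.7 (even though the decimal 4.33 < 4.7).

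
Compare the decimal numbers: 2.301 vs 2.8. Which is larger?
2.8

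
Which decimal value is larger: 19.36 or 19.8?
19.8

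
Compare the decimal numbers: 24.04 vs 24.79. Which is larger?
24.79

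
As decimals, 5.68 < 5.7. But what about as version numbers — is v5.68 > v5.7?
True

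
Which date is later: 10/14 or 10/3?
10/14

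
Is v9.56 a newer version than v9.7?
Yes. Version numbers are compared segment by segment as integers, not as decimals: minor version 56 > 7, so v9.56 > v9.7 (even though the decimal 9.56 < 9.7).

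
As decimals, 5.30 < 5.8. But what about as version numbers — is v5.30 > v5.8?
True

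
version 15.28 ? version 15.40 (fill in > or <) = <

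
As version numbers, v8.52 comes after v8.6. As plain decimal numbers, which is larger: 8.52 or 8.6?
8.6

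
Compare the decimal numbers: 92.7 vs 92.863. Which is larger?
92.863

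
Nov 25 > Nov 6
True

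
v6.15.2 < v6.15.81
True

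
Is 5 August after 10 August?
No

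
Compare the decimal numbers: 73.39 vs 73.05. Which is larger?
73.39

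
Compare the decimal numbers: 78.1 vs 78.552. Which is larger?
78.552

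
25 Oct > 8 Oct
True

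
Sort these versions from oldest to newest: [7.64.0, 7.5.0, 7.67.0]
[7.5.0, 7.64.0, 7.67.0]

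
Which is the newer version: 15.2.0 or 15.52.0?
15.52.0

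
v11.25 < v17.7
True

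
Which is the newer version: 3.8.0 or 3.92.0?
3.92.0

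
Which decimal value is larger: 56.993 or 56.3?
56.993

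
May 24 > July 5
False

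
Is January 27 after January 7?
Yes. Day 27 comes after day 7 in January — this is a date comparison, not a decimal one (the decimal 1.27 would be smaller than 1.7).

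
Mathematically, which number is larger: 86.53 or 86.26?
86.53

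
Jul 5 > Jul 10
False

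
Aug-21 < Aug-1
False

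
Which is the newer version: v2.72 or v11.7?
v11.7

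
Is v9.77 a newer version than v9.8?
Yes. Version numbers are compared segment by segment as integers, not as decimals: minor version 77 > 8, so v9.77 > v9.8 (even though the decimal 9.77 < 9.8).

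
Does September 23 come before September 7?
No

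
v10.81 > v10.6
True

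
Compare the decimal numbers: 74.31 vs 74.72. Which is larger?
74.72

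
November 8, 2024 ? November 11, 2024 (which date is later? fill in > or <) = <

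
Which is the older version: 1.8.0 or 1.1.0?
1.1.0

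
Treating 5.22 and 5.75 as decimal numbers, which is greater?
5.75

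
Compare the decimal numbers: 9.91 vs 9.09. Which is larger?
9.91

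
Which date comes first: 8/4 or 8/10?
8/4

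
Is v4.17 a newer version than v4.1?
Yes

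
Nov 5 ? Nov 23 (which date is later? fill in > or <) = <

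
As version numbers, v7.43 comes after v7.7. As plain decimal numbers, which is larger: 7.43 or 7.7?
7.7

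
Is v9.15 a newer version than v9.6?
Yes. Version numbers are compared segment by segment as integers, not as decimals: minor version 15 > 6, so v9.15 > v9.6 (even though the decimal 9.15 < 9.6).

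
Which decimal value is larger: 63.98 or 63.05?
63.98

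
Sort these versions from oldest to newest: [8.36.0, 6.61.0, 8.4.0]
[6.61.0, 8.4.0, 8.36.0]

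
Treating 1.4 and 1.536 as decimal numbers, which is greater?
1.536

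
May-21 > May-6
True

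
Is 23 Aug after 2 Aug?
Yes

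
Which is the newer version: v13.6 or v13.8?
v13.8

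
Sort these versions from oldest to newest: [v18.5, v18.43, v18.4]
[v18.4, v18.5, v18.43]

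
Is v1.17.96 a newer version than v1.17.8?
Yes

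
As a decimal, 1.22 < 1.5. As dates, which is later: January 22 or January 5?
January 22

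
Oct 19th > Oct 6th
True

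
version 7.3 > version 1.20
True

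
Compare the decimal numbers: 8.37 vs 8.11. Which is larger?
8.37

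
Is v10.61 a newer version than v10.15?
Yes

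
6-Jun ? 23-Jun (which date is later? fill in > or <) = <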